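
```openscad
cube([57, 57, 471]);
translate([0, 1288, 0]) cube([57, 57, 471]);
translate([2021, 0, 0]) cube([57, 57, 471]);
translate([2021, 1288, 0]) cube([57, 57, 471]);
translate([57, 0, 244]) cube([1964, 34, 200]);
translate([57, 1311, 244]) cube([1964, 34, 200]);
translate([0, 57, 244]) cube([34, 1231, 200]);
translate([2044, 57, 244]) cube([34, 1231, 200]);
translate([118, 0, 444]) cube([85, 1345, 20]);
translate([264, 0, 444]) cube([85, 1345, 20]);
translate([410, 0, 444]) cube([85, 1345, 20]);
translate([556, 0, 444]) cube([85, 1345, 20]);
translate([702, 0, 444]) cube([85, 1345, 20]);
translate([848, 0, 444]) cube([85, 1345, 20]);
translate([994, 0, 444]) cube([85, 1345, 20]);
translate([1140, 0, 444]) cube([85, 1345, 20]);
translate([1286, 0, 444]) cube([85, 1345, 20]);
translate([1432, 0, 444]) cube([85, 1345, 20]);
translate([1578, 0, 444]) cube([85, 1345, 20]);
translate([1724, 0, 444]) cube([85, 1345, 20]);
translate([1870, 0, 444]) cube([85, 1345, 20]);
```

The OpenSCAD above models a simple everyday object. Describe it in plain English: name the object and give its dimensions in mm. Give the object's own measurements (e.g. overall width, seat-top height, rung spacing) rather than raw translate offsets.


A bed frame 2078 mm long (x) by 1345 mm wide (y). Four 57×57 mm corner posts, 471 mm tall, at the corners of the footprint. Four rails of 34 mm thickness and 200 mm height run between adjacent posts with their undersides at z = 244 mm, their outer faces flush with the outside of the frame (the two x-running rails run between the posts' inner faces; the two y-running rails run between the posts' inner faces). 13 slats, each 85 mm wide (x) and 20 mm thick, lie across the top of the two x-running rails, running the full 1345 mm width of the frame in y; along x they sit between the end posts with a 61 mm gap after the −x posts and between neighbouring slats, leaving 66 mm before the +x posts.


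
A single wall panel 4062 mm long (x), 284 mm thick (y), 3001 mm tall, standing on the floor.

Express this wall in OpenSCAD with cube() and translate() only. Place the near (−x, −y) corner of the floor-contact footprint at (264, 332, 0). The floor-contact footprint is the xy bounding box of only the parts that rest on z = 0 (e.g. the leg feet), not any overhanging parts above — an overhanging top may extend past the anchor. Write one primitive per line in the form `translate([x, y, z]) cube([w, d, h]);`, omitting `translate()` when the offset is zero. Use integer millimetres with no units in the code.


translate([264, 332, 0]) cube([4062, 284, 3001]);


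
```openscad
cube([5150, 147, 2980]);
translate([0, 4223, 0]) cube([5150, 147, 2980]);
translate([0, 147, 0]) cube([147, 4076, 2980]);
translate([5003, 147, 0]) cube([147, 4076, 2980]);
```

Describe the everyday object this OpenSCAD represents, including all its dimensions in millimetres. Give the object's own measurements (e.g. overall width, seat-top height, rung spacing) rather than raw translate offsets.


The wall frame of a small rectangular building: four walls, each 2980 mm tall and 147 mm thick, enclosing a footprint 5150 mm (x) by 4370 mm (y) outside-to-outside, with no floor or roof. The front and back walls (the −y and +y sides) span the full width; the two side walls fit between them.


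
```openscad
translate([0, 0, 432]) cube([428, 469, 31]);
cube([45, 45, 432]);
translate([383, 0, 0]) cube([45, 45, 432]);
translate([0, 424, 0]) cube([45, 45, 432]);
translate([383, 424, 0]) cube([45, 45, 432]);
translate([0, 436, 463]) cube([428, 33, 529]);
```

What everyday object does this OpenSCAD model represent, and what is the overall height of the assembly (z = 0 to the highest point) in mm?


A chair. The overall height is 992 mm.

A slab on four corner posts with a tall panel at the back — a chair. The seat slab sits at z = 432 with thickness 31, and the 529 mm backrest starts at the seat top, so the overall height is 432 + 31 + 529 = 992 mm.


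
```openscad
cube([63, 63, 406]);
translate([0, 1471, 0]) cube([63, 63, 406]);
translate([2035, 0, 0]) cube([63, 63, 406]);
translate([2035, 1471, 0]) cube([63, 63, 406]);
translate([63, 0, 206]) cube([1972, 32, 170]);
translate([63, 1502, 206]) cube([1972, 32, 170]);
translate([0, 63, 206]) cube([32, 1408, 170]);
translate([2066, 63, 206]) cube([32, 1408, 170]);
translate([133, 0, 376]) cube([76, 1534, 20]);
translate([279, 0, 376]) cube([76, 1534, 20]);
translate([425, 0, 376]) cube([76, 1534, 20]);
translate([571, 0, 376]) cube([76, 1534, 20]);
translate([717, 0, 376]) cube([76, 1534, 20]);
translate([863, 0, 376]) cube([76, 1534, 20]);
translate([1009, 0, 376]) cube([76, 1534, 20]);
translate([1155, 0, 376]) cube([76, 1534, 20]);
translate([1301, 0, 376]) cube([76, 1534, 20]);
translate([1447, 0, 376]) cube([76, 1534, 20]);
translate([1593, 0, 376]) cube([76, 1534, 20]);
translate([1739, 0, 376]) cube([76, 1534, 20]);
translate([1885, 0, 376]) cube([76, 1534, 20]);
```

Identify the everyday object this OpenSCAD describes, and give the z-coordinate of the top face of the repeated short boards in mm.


A bed frame. The slat-top height is 396 mm.

Four posts, four rails, and a row of slats — a bed frame. Slats sit on the rails at z = 206 + 170 = 376; with slat thickness 20, the top is 396 mm.


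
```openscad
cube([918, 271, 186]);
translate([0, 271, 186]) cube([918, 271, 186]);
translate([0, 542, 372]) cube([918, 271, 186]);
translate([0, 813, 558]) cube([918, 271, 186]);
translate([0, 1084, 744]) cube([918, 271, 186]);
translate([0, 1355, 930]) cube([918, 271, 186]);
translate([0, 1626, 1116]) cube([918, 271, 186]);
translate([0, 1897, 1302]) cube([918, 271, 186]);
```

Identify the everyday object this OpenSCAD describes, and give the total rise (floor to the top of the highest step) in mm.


A staircase. The total rise is 1488 mm.

8 identical blocks, each offset up and back from the previous — a staircase. Each step is 186 mm tall and there are 8 of them, so the total rise is 8 × 186 = 1488 mm.


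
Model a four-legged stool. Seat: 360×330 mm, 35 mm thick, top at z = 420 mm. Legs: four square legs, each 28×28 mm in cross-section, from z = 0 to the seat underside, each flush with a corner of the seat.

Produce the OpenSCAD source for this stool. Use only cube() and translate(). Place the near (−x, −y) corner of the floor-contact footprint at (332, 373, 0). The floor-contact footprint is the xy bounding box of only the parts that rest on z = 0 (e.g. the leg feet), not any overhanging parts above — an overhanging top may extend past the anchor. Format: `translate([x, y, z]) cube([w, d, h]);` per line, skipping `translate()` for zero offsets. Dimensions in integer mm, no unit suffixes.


translate([332, 373, 385]) cube([360, 330, 35]);
translate([332, 373, 0]) cube([28, 28, 385]);
translate([664, 373, 0]) cube([28, 28, 385]);
translate([332, 675, 0]) cube([28, 28, 385]);
translate([664, 675, 0]) cube([28, 28, 385]);


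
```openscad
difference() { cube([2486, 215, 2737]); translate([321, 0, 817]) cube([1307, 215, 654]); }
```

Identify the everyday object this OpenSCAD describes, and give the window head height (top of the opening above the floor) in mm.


A wall with a window opening. The window head height is 1471 mm.

A wall with a rectangular opening subtracted — a window. Sill at z = 817, opening 654 mm tall, so the head is at 817 + 654 = 1471 mm.


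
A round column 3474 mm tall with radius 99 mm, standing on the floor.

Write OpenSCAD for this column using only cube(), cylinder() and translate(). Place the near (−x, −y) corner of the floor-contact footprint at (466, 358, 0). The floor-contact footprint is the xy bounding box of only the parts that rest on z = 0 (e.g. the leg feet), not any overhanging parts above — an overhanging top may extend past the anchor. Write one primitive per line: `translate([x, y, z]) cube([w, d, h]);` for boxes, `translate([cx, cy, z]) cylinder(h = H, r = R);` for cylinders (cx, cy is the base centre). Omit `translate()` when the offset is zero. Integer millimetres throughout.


translate([565, 457, 0]) cylinder(h = 3474, r = 99);


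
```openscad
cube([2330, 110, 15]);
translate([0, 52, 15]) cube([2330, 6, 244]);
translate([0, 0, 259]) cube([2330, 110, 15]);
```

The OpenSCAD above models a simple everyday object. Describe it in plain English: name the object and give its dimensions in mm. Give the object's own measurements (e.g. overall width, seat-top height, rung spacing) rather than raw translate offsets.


An I-beam lying along x, 2330 mm long. Overall section height 274 mm. Two flanges 110 mm wide (y) and 15 mm thick, one on the floor and one at the top; a web 6 mm thick runs between them, centred on the flange width.


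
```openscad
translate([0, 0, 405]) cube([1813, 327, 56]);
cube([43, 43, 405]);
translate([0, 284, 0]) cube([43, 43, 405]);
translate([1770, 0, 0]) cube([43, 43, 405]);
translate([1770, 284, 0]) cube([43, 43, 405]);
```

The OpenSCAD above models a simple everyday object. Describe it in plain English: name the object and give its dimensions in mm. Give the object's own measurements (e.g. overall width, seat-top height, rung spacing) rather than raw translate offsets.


A bench: a 1813×327 mm seat slab, 56 mm thick, top at z = 461 mm, on four 43×43 mm square legs flush with the seat corners and standing on z = 0.


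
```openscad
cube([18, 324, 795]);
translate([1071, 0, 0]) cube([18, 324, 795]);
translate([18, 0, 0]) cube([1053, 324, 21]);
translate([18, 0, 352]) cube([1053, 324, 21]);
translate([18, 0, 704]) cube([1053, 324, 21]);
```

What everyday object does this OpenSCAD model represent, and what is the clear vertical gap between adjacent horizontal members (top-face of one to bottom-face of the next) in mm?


A bookshelf. The clear shelf gap is 331 mm.

Two tall side panels with 3 horizontal boards between them — a bookshelf. The first two shelf undersides are at z = 0 and z = 352; with shelf thickness 21, the clear gap is 352 − 0 − 21 = 331 mm.


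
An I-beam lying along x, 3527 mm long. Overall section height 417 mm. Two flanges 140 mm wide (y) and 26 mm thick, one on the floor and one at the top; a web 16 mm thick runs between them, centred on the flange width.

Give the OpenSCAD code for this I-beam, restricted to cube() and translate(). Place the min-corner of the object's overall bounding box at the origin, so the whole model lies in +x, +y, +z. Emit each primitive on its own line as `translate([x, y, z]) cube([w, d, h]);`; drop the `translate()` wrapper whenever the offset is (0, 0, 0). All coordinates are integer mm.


cube([3527, 140, 26]);
translate([0, 62, 26]) cube([3527, 16, 365]);
translate([0, 0, 391]) cube([3527, 140, 26]);


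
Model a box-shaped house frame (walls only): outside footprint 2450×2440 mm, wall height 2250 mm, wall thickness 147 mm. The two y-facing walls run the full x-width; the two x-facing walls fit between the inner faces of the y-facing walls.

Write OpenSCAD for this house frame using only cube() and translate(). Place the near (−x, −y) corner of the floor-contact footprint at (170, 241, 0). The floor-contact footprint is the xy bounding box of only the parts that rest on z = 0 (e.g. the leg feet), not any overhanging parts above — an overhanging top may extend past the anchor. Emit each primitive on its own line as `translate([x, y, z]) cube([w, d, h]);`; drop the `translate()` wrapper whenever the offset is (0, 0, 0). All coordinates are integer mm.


translate([170, 241, 0]) cube([2450, 147, 2250]);
translate([170, 2534, 0]) cube([2450, 147, 2250]);
translate([170, 388, 0]) cube([147, 2146, 2250]);
translate([2473, 388, 0]) cube([147, 2146, 2250]);


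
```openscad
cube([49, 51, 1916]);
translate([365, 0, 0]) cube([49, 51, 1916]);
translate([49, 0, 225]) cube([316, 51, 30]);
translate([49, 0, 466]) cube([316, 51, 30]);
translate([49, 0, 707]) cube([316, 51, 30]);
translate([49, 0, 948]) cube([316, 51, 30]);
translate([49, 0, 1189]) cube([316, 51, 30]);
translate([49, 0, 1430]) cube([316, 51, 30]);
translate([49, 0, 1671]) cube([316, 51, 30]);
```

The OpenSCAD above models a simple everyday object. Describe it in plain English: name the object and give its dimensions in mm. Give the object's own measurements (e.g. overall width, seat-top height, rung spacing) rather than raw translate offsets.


A straight ladder. Two 49×51 mm vertical rails, 1916 mm tall, stand 414 mm apart (outside-to-outside) with their front faces coplanar on the −y side. 7 rungs, each 51 mm deep and 30 mm tall, span between the inner faces of the rails, front faces flush with the rails. The lowest rung's underside is at z = 225 mm and rungs are spaced 241 mm apart (underside to underside).


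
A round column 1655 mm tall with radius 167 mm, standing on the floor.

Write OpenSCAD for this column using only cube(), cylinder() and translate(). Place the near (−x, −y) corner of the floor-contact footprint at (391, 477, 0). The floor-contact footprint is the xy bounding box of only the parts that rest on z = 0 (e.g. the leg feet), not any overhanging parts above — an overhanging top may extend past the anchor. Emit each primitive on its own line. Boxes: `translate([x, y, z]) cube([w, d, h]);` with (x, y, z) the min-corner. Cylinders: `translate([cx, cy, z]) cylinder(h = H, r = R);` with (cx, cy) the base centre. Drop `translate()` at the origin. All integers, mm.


translate([558, 644, 0]) cylinder(h = 1655, r = 167);


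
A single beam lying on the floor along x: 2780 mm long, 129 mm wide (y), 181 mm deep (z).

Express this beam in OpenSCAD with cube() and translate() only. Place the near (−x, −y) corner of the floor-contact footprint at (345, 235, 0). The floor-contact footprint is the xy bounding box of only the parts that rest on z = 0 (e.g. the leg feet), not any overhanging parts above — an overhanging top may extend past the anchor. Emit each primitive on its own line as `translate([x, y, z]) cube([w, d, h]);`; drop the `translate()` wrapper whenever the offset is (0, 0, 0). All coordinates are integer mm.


translate([345, 235, 0]) cube([2780, 129, 181]);


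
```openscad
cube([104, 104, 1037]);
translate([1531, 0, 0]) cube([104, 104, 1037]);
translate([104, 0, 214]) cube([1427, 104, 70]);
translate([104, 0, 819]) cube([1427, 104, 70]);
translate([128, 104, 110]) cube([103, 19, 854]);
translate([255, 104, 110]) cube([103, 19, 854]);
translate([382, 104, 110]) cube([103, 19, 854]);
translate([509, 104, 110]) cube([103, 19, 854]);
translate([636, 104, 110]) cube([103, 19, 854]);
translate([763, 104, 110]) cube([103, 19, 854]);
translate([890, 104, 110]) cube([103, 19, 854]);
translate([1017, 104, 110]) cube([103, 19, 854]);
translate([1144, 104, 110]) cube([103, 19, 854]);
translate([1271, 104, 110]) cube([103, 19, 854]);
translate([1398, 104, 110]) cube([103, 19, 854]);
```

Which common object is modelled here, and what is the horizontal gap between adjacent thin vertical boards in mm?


A fence section. The picket gap is 24 mm.

Two posts, two rails, 11 pickets — a fence section. Span 1427 mm holds 11 pickets of 103 mm with 12 equal gaps: ⌊(1427 − 11·103) / 12⌋ = 24 mm.


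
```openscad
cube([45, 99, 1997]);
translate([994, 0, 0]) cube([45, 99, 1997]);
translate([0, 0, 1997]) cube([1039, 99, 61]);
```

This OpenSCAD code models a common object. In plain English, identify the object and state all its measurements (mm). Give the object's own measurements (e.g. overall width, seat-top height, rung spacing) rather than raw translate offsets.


A door frame. The clear opening is 949 mm wide and 1997 mm high. Two 45 mm wide jambs, 99 mm deep, stand either side of the opening from the floor to the top of the opening. A 61 mm thick head sits across the top of both jambs, spanning the full outside width of the frame.


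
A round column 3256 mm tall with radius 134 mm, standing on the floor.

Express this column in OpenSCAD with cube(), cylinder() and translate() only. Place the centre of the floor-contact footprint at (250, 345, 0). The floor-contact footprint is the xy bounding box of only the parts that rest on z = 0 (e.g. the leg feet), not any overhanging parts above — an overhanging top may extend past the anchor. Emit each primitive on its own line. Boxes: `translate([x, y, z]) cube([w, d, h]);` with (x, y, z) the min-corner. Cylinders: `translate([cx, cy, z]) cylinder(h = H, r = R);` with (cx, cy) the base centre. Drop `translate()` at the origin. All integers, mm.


translate([250, 345, 0]) cylinder(h = 3256, r = 134);


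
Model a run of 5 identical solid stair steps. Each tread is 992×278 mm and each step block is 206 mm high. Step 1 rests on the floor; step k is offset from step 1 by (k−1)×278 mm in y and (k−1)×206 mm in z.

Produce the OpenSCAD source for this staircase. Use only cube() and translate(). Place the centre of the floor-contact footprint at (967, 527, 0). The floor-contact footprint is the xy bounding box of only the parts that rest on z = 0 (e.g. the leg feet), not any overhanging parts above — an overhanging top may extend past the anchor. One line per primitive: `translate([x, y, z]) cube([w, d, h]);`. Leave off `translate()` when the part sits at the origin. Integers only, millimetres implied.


translate([471, 388, 0]) cube([992, 278, 206]);
translate([471, 666, 206]) cube([992, 278, 206]);
translate([471, 944, 412]) cube([992, 278, 206]);
translate([471, 1222, 618]) cube([992, 278, 206]);
translate([471, 1500, 824]) cube([992, 278, 206]);


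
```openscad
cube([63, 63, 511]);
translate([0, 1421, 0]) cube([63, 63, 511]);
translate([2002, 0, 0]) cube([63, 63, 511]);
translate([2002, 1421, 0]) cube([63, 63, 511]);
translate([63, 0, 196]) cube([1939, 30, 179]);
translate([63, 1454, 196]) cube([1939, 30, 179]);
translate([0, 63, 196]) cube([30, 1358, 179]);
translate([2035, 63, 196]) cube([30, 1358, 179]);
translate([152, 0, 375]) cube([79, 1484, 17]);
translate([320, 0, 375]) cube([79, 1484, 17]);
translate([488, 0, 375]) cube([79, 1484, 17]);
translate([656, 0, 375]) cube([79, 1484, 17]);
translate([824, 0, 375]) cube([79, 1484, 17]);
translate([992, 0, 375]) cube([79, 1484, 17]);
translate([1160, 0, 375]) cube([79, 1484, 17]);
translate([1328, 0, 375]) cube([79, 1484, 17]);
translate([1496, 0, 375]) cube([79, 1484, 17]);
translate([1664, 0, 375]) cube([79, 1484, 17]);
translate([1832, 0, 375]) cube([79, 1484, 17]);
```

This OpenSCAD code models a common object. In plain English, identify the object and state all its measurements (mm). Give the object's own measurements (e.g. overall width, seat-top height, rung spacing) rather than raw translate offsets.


A bed frame 2065 mm long (x) by 1484 mm wide (y). Four 63×63 mm corner posts, 511 mm tall, at the corners of the footprint. Four rails of 30 mm thickness and 179 mm height run between adjacent posts with their undersides at z = 196 mm, their outer faces flush with the outside of the frame (the two x-running rails run between the posts' inner faces; the two y-running rails run between the posts' inner faces). 11 slats, each 79 mm wide (x) and 17 mm thick, lie across the top of the two x-running rails, running the full 1484 mm width of the frame in y; along x they sit between the end posts with a 89 mm gap after the −x posts and between neighbouring slats, leaving 91 mm before the +x posts.


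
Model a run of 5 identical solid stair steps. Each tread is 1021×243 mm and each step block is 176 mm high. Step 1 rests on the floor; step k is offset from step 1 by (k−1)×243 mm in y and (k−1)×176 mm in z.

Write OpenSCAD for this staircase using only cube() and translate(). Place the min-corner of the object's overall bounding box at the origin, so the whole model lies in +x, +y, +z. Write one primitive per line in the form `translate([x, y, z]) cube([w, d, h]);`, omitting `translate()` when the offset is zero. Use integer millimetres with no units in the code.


cube([1021, 243, 176]);
translate([0, 243, 176]) cube([1021, 243, 176]);
translate([0, 486, 352]) cube([1021, 243, 176]);
translate([0, 729, 528]) cube([1021, 243, 176]);
translate([0, 972, 704]) cube([1021, 243, 176]);


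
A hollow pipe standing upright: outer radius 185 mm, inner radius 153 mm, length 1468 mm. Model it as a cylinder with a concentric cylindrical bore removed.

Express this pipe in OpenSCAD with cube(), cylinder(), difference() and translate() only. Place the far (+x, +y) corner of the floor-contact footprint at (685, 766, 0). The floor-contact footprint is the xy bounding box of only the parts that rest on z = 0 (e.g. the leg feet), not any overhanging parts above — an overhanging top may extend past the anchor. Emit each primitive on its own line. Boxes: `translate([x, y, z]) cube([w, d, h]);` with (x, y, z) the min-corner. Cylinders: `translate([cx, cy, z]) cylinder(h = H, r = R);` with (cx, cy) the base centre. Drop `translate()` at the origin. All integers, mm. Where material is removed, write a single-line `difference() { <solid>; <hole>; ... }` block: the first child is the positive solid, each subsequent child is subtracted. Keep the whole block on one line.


difference() { translate([500, 581, 0]) cylinder(h = 1468, r = 185); translate([500, 581, 0]) cylinder(h = 1468, r = 153); }


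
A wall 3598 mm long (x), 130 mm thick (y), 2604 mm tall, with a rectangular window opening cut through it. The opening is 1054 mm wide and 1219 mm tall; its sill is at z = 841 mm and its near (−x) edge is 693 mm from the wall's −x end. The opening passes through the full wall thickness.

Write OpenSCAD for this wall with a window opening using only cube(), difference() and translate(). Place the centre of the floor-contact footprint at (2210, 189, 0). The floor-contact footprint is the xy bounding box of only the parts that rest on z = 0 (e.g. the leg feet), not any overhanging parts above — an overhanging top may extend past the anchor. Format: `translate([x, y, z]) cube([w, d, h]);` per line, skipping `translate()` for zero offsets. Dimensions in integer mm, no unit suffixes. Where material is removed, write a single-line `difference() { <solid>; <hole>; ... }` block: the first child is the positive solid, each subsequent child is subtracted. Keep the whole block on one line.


difference() { translate([411, 124, 0]) cube([3598, 130, 2604]); translate([1104, 124, 841]) cube([1054, 130, 1219]); }


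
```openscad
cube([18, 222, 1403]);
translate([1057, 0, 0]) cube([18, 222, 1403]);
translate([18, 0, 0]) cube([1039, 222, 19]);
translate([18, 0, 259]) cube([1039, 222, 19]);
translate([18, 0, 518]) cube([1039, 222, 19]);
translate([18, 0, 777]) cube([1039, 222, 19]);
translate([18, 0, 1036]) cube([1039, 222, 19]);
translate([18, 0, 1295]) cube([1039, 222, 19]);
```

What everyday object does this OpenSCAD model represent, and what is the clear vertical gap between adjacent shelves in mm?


A bookshelf. The clear shelf gap is 240 mm.

Two tall side panels with 6 horizontal boards between them — a bookshelf. The first two shelf undersides are at z = 0 and z = 259; with shelf thickness 19, the clear gap is 259 − 0 − 19 = 240 mm.


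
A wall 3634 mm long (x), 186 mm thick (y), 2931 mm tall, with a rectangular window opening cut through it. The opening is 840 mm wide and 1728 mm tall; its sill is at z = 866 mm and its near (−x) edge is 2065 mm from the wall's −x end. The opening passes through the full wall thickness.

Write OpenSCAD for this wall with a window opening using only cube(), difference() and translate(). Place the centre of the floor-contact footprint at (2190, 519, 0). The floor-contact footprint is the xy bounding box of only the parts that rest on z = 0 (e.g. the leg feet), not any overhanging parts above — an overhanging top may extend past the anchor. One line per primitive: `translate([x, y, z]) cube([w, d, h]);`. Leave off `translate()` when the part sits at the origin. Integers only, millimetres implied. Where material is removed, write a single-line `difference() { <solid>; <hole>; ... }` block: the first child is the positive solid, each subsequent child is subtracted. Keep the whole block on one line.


difference() { translate([373, 426, 0]) cube([3634, 186, 2931]); translate([2438, 426, 866]) cube([840, 186, 1728]); }


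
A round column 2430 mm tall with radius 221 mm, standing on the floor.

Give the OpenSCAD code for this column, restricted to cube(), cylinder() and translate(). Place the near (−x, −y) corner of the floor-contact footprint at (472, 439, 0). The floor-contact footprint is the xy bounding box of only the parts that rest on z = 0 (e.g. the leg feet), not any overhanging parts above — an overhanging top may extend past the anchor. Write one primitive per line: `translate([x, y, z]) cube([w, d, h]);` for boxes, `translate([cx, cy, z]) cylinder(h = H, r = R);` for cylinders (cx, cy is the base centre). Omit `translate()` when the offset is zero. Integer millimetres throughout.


translate([693, 660, 0]) cylinder(h = 2430, r = 221);


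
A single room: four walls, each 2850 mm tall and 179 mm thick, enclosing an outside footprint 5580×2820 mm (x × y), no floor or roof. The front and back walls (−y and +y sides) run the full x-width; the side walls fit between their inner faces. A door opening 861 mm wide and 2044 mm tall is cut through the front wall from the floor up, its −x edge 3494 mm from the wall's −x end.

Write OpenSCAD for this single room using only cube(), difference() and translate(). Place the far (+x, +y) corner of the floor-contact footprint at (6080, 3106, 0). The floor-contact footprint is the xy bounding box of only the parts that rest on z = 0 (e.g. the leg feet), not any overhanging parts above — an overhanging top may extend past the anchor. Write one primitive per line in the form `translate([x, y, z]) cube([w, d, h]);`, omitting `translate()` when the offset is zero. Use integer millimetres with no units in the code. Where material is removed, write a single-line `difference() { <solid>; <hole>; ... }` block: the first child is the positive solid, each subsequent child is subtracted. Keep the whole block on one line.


difference() { translate([500, 286, 0]) cube([5580, 179, 2850]); translate([3994, 286, 0]) cube([861, 179, 2044]); }
translate([500, 2927, 0]) cube([5580, 179, 2850]);
translate([500, 465, 0]) cube([179, 2462, 2850]);
translate([5901, 465, 0]) cube([179, 2462, 2850]);


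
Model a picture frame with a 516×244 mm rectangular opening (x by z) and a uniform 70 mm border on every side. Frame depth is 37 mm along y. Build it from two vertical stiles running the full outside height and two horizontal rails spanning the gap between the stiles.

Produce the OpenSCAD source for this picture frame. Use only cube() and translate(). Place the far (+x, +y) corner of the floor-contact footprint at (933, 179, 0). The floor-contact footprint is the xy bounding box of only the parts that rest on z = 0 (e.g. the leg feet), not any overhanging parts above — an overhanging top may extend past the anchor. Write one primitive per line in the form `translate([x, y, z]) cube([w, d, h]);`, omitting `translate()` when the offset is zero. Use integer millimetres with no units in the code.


translate([277, 142, 0]) cube([70, 37, 384]);
translate([863, 142, 0]) cube([70, 37, 384]);
translate([347, 142, 0]) cube([516, 37, 70]);
translate([347, 142, 314]) cube([516, 37, 70]);


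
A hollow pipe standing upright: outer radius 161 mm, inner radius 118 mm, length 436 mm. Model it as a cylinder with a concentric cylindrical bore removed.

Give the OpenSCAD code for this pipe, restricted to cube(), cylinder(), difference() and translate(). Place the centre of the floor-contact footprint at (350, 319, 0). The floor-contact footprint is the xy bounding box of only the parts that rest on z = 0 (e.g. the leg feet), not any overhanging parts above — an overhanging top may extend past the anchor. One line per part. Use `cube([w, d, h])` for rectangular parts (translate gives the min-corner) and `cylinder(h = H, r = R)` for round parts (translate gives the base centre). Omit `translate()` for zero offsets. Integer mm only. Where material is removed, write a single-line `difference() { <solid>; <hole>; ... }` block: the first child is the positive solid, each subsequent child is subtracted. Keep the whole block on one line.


difference() { translate([350, 319, 0]) cylinder(h = 436, r = 161); translate([350, 319, 0]) cylinder(h = 436, r = 118); }


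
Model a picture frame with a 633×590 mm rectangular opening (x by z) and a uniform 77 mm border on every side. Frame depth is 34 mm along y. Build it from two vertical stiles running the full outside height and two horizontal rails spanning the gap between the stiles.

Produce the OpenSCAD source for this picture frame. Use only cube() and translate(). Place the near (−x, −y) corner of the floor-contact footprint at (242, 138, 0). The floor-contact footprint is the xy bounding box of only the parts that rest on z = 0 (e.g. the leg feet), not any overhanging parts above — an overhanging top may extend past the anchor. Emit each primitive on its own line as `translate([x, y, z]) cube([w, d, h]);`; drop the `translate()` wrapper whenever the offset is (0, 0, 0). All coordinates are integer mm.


translate([242, 138, 0]) cube([77, 34, 744]);
translate([952, 138, 0]) cube([77, 34, 744]);
translate([319, 138, 0]) cube([633, 34, 77]);
translate([319, 138, 667]) cube([633, 34, 77]);


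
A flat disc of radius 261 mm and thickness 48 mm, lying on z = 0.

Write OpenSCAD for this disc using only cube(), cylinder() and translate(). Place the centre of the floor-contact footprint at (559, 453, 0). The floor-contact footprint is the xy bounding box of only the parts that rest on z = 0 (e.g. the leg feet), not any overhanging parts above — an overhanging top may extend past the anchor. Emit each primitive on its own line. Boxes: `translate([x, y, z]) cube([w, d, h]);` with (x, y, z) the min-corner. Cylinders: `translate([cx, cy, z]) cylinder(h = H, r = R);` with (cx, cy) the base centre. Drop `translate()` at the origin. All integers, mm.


translate([559, 453, 0]) cylinder(h = 48, r = 261);


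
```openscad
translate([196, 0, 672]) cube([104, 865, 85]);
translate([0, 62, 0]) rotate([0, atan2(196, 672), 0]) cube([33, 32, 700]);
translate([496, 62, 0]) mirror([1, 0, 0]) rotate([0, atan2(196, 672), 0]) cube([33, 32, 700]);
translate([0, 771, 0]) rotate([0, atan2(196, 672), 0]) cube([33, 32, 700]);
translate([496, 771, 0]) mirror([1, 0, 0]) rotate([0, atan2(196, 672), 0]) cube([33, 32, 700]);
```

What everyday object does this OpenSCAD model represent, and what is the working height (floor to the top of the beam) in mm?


A sawhorse. The overall height is 757 mm.

A beam across two mirrored pairs of raked legs — a sawhorse. The beam's underside is at z = 672 (matching the legs' vertical rise in atan2(196, 672)) and the beam is 85 mm tall, so its top is at 672 + 85 = 757 mm. The raked legs top out at the beam's underside, so that is the highest point.


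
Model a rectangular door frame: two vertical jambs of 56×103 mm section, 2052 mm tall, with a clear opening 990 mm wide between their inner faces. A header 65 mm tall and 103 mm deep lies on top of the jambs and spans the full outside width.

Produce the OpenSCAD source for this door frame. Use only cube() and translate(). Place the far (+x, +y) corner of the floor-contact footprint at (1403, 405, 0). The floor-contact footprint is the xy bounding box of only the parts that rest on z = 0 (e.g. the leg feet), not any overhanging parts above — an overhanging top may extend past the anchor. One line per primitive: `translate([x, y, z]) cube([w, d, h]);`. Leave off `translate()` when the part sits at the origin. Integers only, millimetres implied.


translate([301, 302, 0]) cube([56, 103, 2052]);
translate([1347, 302, 0]) cube([56, 103, 2052]);
translate([301, 302, 2052]) cube([1102, 103, 65]);


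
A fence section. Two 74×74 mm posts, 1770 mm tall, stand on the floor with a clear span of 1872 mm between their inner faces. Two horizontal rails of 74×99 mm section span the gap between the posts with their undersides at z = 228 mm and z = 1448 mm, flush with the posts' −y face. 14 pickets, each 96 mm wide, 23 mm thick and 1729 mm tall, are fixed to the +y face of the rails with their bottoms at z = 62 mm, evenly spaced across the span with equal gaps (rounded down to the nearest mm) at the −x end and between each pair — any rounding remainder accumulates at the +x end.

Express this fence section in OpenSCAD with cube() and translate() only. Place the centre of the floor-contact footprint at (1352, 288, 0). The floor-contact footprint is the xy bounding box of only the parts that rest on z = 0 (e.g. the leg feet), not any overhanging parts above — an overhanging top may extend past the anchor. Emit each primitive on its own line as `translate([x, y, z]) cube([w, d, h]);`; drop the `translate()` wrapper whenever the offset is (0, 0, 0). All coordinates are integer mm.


translate([342, 251, 0]) cube([74, 74, 1770]);
translate([2288, 251, 0]) cube([74, 74, 1770]);
translate([416, 251, 228]) cube([1872, 74, 99]);
translate([416, 251, 1448]) cube([1872, 74, 99]);
translate([451, 325, 62]) cube([96, 23, 1729]);
translate([582, 325, 62]) cube([96, 23, 1729]);
translate([713, 325, 62]) cube([96, 23, 1729]);
translate([844, 325, 62]) cube([96, 23, 1729]);
translate([975, 325, 62]) cube([96, 23, 1729]);
translate([1106, 325, 62]) cube([96, 23, 1729]);
translate([1237, 325, 62]) cube([96, 23, 1729]);
translate([1368, 325, 62]) cube([96, 23, 1729]);
translate([1499, 325, 62]) cube([96, 23, 1729]);
translate([1630, 325, 62]) cube([96, 23, 1729]);
translate([1761, 325, 62]) cube([96, 23, 1729]);
translate([1892, 325, 62]) cube([96, 23, 1729]);
translate([2023, 325, 62]) cube([96, 23, 1729]);
translate([2154, 325, 62]) cube([96, 23, 1729]);


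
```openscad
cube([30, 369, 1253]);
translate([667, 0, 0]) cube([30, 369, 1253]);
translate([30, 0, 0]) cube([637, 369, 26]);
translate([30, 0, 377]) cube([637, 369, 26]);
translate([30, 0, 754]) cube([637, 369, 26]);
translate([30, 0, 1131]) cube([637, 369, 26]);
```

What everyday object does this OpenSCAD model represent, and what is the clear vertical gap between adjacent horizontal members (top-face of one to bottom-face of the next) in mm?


A bookshelf. The clear shelf gap is 351 mm.

Two tall side panels with 4 horizontal boards between them — a bookshelf. The first two shelf undersides are at z = 0 and z = 377; with shelf thickness 26, the clear gap is 377 − 0 − 26 = 351 mm.


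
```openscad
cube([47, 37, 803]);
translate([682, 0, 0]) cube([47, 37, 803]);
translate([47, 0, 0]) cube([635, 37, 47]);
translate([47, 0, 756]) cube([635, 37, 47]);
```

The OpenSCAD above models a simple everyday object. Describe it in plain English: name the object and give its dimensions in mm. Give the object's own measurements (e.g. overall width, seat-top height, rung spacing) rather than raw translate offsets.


A rectangular picture frame lying in the x–z plane (depth along y). The opening is 635 mm wide (x) by 709 mm tall (z), surrounded by a border 47 mm wide on all four sides. The frame is 37 mm deep and is made of two full-height vertical stiles with two horizontal rails fitted between them.


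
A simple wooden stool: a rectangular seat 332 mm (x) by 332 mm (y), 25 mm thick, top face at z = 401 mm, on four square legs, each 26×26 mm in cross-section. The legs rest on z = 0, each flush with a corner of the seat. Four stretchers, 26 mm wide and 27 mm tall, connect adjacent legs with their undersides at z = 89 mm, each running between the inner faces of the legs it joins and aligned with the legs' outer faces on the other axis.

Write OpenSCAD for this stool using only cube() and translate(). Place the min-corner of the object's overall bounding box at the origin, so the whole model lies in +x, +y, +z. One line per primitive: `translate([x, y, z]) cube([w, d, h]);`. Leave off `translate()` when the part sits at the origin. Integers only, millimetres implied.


translate([0, 0, 376]) cube([332, 332, 25]);
cube([26, 26, 376]);
translate([306, 0, 0]) cube([26, 26, 376]);
translate([0, 306, 0]) cube([26, 26, 376]);
translate([306, 306, 0]) cube([26, 26, 376]);
translate([26, 0, 89]) cube([280, 26, 27]);
translate([26, 306, 89]) cube([280, 26, 27]);
translate([0, 26, 89]) cube([26, 280, 27]);
translate([306, 26, 89]) cube([26, 280, 27]);


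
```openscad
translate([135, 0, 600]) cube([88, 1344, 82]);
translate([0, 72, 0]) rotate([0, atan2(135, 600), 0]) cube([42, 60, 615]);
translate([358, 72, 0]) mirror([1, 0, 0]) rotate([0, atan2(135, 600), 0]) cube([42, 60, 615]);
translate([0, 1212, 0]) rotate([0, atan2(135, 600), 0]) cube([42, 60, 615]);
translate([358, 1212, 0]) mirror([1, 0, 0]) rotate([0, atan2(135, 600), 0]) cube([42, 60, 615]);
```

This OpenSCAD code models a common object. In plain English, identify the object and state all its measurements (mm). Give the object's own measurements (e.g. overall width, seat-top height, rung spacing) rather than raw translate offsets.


A sawhorse. A 88×1344×82 mm beam (x, y, z) sits on two A-frame leg pairs. Each pair is two raked legs of 42×60 mm section (60 mm along y) splaying symmetrically in x. Each leg rises 600 mm vertically over 135 mm of horizontal reach and is 615 mm long along its own axis. Every leg's outer bottom edge rests on the floor and its outer top edge meets a bottom edge of the beam — the left legs (tilting toward +x) meet the beam's −x bottom edge, the right legs (their mirror images, tilting toward −x) meet its +x bottom edge — so the leg tops tuck under the beam, the beam's underside is 600 mm above the floor, and the feet are 358 mm apart outside-to-outside with the beam centred between them. The two leg pairs are set in 72 mm from either end of the beam.


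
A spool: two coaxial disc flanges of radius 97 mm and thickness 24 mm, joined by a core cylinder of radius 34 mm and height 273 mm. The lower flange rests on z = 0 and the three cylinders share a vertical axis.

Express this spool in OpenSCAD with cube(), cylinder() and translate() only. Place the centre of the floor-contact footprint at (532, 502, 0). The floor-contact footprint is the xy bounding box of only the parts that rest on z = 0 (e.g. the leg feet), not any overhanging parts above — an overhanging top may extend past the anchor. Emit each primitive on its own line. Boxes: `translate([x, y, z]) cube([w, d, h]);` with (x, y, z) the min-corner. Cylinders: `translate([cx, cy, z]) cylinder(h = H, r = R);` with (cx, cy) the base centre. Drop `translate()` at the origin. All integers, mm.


translate([532, 502, 0]) cylinder(h = 24, r = 97);
translate([532, 502, 24]) cylinder(h = 273, r = 34);
translate([532, 502, 297]) cylinder(h = 24, r = 97);


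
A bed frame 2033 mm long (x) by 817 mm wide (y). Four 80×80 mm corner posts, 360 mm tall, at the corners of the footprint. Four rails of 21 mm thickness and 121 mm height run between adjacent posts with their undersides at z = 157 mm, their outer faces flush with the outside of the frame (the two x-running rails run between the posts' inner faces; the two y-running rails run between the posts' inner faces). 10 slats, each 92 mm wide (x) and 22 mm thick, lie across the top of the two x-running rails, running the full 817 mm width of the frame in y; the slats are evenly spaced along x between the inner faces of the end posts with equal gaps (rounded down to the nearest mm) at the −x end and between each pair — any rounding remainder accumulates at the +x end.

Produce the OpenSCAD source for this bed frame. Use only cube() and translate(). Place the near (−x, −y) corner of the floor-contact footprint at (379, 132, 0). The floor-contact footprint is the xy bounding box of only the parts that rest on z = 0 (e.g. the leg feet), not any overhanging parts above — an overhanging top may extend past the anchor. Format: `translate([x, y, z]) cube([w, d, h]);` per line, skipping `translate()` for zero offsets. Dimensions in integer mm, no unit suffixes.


// slat z = rail_z + rail_h = 157 + 121 = 278
// slat gap = ⌊(1873 − 10·92) / 11⌋ = 86
translate([379, 132, 0]) cube([80, 80, 360]);
translate([379, 869, 0]) cube([80, 80, 360]);
translate([2332, 132, 0]) cube([80, 80, 360]);
translate([2332, 869, 0]) cube([80, 80, 360]);
translate([459, 132, 157]) cube([1873, 21, 121]);
translate([459, 928, 157]) cube([1873, 21, 121]);
translate([379, 212, 157]) cube([21, 657, 121]);
translate([2391, 212, 157]) cube([21, 657, 121]);
translate([545, 132, 278]) cube([92, 817, 22]);
translate([723, 132, 278]) cube([92, 817, 22]);
translate([901, 132, 278]) cube([92, 817, 22]);
translate([1079, 132, 278]) cube([92, 817, 22]);
translate([1257, 132, 278]) cube([92, 817, 22]);
translate([1435, 132, 278]) cube([92, 817, 22]);
translate([1613, 132, 278]) cube([92, 817, 22]);
translate([1791, 132, 278]) cube([92, 817, 22]);
translate([1969, 132, 278]) cube([92, 817, 22]);
translate([2147, 132, 278]) cube([92, 817, 22]);
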